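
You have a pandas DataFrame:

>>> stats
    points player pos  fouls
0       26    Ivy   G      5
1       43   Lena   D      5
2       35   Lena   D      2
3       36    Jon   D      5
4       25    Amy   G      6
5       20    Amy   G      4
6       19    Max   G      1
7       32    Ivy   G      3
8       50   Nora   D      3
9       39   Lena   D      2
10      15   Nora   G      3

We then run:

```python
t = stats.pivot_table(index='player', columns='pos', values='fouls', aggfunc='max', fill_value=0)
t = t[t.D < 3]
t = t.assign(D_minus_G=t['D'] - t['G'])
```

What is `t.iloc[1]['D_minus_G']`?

-5

pivot: rows=player, cols=pos, max(fouls):
pos     D  G
player      
Amy     0  6
Ivy     0  5
Jon     5  0
Lena    5  0
Max     0  1
Nora    3  3
filter rows where D < 3:
pos     D  G
player      
Amy     0  6
Ivy     0  5
Max     0  1
add column D_minus_G = t['D'] - t['G']:
pos     D  G  D_minus_G
player                 
Amy     0  6         -6
Ivy     0  5         -5
Max     0  1         -1
Finally, value at position 1, column 'D_minus_G' = -5.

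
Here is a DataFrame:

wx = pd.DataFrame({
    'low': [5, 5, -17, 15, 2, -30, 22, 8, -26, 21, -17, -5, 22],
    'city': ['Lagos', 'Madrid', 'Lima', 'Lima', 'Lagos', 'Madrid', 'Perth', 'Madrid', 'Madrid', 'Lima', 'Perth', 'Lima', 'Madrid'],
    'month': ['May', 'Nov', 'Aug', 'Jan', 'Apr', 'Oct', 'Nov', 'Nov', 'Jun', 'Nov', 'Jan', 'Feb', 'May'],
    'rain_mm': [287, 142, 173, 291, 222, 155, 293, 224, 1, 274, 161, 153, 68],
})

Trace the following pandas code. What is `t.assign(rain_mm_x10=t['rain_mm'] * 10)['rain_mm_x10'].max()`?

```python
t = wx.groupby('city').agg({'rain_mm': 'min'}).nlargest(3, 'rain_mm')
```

2220

group by city, min of rain_mm:
        rain_mm
city           
Lagos       222
Lima        153
Madrid        1
Perth       161
take 3 rows with largest rain_mm:
       rain_mm
city          
Lagos      222
Perth      161
Lima       153
add column rain_mm_x10 = t['rain_mm'] * 10:
       rain_mm  rain_mm_x10
city                       
Lagos      222         2220
Perth      161         1610
Lima       153         1530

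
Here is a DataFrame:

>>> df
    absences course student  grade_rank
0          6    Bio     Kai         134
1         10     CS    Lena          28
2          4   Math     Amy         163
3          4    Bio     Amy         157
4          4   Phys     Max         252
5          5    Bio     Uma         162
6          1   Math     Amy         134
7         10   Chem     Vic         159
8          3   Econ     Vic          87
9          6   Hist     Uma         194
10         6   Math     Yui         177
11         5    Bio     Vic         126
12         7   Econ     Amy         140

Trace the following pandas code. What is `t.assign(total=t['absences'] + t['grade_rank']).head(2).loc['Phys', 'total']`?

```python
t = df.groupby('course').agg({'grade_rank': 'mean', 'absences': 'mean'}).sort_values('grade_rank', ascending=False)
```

group by course: mean(grade_rank), mean(absences):
        grade_rank   absences
course                       
Bio         144.75   5.000000
CS           28.00  10.000000
Chem        159.00  10.000000
Econ        113.50   5.000000
Hist        194.00   6.000000
Math        158.00   3.666667
Phys        252.00   4.000000
sort by grade_rank descending:
        grade_rank   absences
course                       
Phys        252.00   4.000000
Hist        194.00   6.000000
Chem        159.00  10.000000
Math        158.00   3.666667
Bio         144.75   5.000000
Econ        113.50   5.000000
CS           28.00  10.000000
add column total = t['absences'] + t['grade_rank']:
        grade_rank   absences       total
course                                   
Phys        252.00   4.000000  256.000000
Hist        194.00   6.000000  200.000000
Chem        159.00  10.000000  169.000000
Math        158.00   3.666667  161.666667
Bio         144.75   5.000000  149.750000
Econ        113.50   5.000000  118.500000
CS           28.00  10.000000   38.000000
take first 2 rows:
        grade_rank  absences  total
course                             
Phys         252.0       4.0  256.0
Hist         194.0       6.0  200.0

256.0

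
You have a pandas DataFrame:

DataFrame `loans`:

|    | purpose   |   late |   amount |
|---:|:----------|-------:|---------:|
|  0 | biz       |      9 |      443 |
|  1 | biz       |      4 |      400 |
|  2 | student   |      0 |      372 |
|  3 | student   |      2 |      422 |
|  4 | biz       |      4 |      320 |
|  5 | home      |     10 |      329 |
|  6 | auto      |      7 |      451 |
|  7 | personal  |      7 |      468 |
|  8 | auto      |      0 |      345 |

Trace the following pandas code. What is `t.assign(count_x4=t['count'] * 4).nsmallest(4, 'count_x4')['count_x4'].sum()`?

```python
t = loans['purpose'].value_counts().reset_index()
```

24

value_counts of purpose:
purpose
biz         3
student     2
auto        2
home        1
personal    1
Name: count, dtype: int64
reset_index():
    purpose  count
0       biz      3
1   student      2
2      auto      2
3      home      1
4  personal      1
add column count_x4 = t['count'] * 4:
    purpose  count  count_x4
0       biz      3        12
1   student      2         8
2      auto      2         8
3      home      1         4
4  personal      1         4
take 4 rows with smallest count_x4:
    purpose  count  count_x4
3      home      1         4
4  personal      1         4
1   student      2         8
2      auto      2         8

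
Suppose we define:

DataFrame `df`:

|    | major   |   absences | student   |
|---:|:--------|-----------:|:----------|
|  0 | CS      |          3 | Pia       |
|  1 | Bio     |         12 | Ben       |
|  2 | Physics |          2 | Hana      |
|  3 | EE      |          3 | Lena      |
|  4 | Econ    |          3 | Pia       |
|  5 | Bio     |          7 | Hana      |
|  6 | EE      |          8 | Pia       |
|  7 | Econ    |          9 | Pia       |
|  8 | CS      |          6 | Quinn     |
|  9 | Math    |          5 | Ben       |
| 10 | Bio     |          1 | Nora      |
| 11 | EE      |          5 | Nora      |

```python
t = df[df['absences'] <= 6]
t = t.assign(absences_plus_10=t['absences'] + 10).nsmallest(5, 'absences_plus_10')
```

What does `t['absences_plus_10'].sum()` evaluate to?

62

filter rows where absences <= 6:
      major  absences student
0        CS         3     Pia
2   Physics         2    Hana
3        EE         3    Lena
4      Econ         3     Pia
8        CS         6   Quinn
9      Math         5     Ben
10      Bio         1    Nora
11       EE         5    Nora
add column absences_plus_10 = t['absences'] + 10:
      major  absences student  absences_plus_10
0        CS         3     Pia                13
2   Physics         2    Hana                12
3        EE         3    Lena                13
4      Econ         3     Pia                13
8        CS         6   Quinn                16
9      Math         5     Ben                15
10      Bio         1    Nora                11
11       EE         5    Nora                15
take 5 rows with smallest absences_plus_10:
      major  absences student  absences_plus_10
10      Bio         1    Nora                11
2   Physics         2    Hana                12
0        CS         3     Pia                13
3        EE         3    Lena                13
4      Econ         3     Pia                13
Then the sum of column 'absences_plus_10': 62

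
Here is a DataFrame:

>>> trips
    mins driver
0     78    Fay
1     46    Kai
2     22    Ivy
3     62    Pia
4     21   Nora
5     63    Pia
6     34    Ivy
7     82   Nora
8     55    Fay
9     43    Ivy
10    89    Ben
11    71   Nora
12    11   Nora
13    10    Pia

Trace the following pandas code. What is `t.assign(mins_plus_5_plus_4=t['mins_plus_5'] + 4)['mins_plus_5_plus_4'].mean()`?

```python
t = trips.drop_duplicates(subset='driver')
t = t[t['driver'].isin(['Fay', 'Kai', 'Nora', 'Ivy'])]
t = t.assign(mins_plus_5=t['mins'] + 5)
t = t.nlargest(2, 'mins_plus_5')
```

71.0

drop duplicate driver (keep=first):
    mins driver
0     78    Fay
1     46    Kai
2     22    Ivy
3     62    Pia
4     21   Nora
10    89    Ben
filter rows where driver in ['Fay', 'Kai', 'Nora', 'Ivy']:
   mins driver
0    78    Fay
1    46    Kai
2    22    Ivy
4    21   Nora
add column mins_plus_5 = t['mins'] + 5:
   mins driver  mins_plus_5
0    78    Fay           83
1    46    Kai           51
2    22    Ivy           27
4    21   Nora           26
take 2 rows with largest mins_plus_5:
   mins driver  mins_plus_5
0    78    Fay           83
1    46    Kai           51
add column mins_plus_5_plus_4 = t['mins_plus_5'] + 4:
   mins driver  mins_plus_5  mins_plus_5_plus_4
0    78    Fay           83                  87
1    46    Kai           51                  55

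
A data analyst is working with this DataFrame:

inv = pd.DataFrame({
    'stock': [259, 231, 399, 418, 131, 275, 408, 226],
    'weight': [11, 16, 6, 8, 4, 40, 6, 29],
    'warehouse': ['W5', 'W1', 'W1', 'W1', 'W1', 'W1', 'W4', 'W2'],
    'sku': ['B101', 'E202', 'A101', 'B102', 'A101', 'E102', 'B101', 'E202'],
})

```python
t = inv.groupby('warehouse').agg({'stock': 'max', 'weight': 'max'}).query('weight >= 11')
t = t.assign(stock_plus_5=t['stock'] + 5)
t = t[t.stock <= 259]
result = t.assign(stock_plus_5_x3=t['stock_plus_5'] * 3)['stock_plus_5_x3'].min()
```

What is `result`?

group by warehouse: max(stock), max(weight):
           stock  weight
warehouse               
W1           418      40
W2           226      29
W4           408       6
W5           259      11
filter rows where weight >= 11:
           stock  weight
warehouse               
W1           418      40
W2           226      29
W5           259      11
add column stock_plus_5 = t['stock'] + 5:
           stock  weight  stock_plus_5
warehouse                             
W1           418      40           423
W2           226      29           231
W5           259      11           264
filter rows where stock <= 259:
           stock  weight  stock_plus_5
warehouse                             
W2           226      29           231
W5           259      11           264
add column stock_plus_5_x3 = t['stock_plus_5'] * 3:
           stock  weight  stock_plus_5  stock_plus_5_x3
warehouse                                              
W2           226      29           231              693
W5           259      11           264              792
min of column 'stock_plus_5_x3' → 693

693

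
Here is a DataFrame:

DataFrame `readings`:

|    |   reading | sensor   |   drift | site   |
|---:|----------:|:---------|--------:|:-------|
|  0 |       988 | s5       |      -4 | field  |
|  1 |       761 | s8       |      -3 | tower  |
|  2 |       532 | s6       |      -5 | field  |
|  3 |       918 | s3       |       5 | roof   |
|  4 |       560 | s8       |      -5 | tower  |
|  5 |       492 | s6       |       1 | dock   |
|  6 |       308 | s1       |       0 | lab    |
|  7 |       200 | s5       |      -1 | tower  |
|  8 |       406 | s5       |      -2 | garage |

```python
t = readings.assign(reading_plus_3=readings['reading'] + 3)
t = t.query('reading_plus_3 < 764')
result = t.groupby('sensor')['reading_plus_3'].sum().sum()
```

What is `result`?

2516

add column reading_plus_3 = readings['reading'] + 3:
   reading sensor  drift    site  reading_plus_3
0      988     s5     -4   field             991
1      761     s8     -3   tower             764
2      532     s6     -5   field             535
3      918     s3      5    roof             921
4      560     s8     -5   tower             563
5      492     s6      1    dock             495
6      308     s1      0     lab             311
7      200     s5     -1   tower             203
8      406     s5     -2  garage             409
filter rows where reading_plus_3 < 764:
   reading sensor  drift    site  reading_plus_3
2      532     s6     -5   field             535
4      560     s8     -5   tower             563
5      492     s6      1    dock             495
6      308     s1      0     lab             311
7      200     s5     -1   tower             203
8      406     s5     -2  garage             409
group by sensor, sum of reading_plus_3:
sensor
s1     311
s5     612
s6    1030
s8     563
Name: reading_plus_3, dtype: int64
Hence 2516.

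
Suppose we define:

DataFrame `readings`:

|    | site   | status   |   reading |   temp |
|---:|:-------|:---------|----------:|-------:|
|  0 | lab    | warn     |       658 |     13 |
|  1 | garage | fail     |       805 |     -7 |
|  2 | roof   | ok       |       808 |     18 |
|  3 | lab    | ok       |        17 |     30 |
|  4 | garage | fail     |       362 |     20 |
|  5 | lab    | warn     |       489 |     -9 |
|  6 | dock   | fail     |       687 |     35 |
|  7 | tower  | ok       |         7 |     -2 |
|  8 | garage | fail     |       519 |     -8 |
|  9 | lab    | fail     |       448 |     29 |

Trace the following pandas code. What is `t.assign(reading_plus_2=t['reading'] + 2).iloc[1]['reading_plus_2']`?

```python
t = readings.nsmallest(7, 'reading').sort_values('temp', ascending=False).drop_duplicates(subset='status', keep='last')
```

521

take 7 rows with smallest reading:
     site status  reading  temp
7   tower     ok        7    -2
3     lab     ok       17    30
4  garage   fail      362    20
9     lab   fail      448    29
5     lab   warn      489    -9
8  garage   fail      519    -8
0     lab   warn      658    13
sort by temp descending:
     site status  reading  temp
3     lab     ok       17    30
9     lab   fail      448    29
4  garage   fail      362    20
0     lab   warn      658    13
7   tower     ok        7    -2
8  garage   fail      519    -8
5     lab   warn      489    -9
drop duplicate status (keep=last):
     site status  reading  temp
7   tower     ok        7    -2
8  garage   fail      519    -8
5     lab   warn      489    -9
add column reading_plus_2 = t['reading'] + 2:
     site status  reading  temp  reading_plus_2
7   tower     ok        7    -2               9
8  garage   fail      519    -8             521
5     lab   warn      489    -9             491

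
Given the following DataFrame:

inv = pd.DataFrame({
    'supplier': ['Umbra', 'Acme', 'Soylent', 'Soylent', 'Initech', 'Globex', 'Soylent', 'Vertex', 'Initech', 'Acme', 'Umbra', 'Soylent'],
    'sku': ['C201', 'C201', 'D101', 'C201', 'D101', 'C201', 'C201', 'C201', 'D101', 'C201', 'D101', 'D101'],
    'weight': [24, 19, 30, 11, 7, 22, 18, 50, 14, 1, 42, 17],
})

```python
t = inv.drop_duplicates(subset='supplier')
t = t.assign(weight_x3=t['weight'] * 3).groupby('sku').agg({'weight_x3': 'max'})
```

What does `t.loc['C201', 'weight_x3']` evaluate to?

drop duplicate supplier (keep=first):
  supplier   sku  weight
0    Umbra  C201      24
1     Acme  C201      19
2  Soylent  D101      30
4  Initech  D101       7
5   Globex  C201      22
7   Vertex  C201      50
add column weight_x3 = t['weight'] * 3:
  supplier   sku  weight  weight_x3
0    Umbra  C201      24         72
1     Acme  C201      19         57
2  Soylent  D101      30         90
4  Initech  D101       7         21
5   Globex  C201      22         66
7   Vertex  C201      50        150
group by sku, max of weight_x3:
      weight_x3
sku            
C201        150
D101         90

150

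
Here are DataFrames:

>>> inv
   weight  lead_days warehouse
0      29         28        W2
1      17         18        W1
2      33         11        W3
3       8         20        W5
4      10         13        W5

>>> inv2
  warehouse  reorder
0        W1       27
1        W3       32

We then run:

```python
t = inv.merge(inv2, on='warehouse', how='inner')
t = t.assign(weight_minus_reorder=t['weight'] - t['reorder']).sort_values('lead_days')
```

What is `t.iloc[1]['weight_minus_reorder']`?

merge on 'warehouse' (how='inner') → 2 rows:
   weight  lead_days warehouse  reorder
0      17         18        W1       27
1      33         11        W3       32
add column weight_minus_reorder = t['weight'] - t['reorder']:
   weight  lead_days warehouse  reorder  weight_minus_reorder
0      17         18        W1       27                   -10
1      33         11        W3       32                     1
sort by lead_days:
   weight  lead_days warehouse  reorder  weight_minus_reorder
1      33         11        W3       32                     1
0      17         18        W1       27                   -10
value at position 1, column 'weight_minus_reorder' → -10

-10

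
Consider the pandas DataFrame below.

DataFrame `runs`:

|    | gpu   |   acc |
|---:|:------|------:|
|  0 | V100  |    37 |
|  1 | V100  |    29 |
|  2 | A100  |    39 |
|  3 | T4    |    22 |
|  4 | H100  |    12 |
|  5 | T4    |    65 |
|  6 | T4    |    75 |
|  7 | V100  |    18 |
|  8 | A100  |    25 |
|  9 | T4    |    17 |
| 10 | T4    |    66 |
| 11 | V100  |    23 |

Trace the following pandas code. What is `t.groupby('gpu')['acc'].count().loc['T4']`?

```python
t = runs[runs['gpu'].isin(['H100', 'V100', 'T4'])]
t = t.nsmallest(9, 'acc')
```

filter rows where gpu in ['H100', 'V100', 'T4']:
     gpu  acc
0   V100   37
1   V100   29
3     T4   22
4   H100   12
5     T4   65
6     T4   75
7   V100   18
9     T4   17
10    T4   66
11  V100   23
take 9 rows with smallest acc:
     gpu  acc
4   H100   12
9     T4   17
7   V100   18
3     T4   22
11  V100   23
1   V100   29
0   V100   37
5     T4   65
10    T4   66
group by gpu, count of acc:
gpu
H100    1
T4      4
V100    4
Name: acc, dtype: int64
Taking the value at index 'T4' gives 4.

4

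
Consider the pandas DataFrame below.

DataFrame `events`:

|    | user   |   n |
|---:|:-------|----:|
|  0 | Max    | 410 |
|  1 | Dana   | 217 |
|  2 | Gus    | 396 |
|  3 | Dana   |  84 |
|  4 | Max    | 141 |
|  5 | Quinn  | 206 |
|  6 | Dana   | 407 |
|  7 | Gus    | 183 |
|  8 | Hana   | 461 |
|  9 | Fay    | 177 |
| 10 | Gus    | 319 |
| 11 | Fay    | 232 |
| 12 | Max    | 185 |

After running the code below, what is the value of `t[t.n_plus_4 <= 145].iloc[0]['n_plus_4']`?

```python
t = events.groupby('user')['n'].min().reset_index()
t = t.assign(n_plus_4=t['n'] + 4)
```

group by user, min of n:
user
Dana      84
Fay      177
Gus      183
Hana     461
Max      141
Quinn    206
Name: n, dtype: int64
reset_index():
    user    n
0   Dana   84
1    Fay  177
2    Gus  183
3   Hana  461
4    Max  141
5  Quinn  206
add column n_plus_4 = t['n'] + 4:
    user    n  n_plus_4
0   Dana   84        88
1    Fay  177       181
2    Gus  183       187
3   Hana  461       465
4    Max  141       145
5  Quinn  206       210
filter rows where n_plus_4 <= 145:
   user    n  n_plus_4
0  Dana   84        88
4   Max  141       145
Taking the value at position 0, column 'n_plus_4' gives 88.

88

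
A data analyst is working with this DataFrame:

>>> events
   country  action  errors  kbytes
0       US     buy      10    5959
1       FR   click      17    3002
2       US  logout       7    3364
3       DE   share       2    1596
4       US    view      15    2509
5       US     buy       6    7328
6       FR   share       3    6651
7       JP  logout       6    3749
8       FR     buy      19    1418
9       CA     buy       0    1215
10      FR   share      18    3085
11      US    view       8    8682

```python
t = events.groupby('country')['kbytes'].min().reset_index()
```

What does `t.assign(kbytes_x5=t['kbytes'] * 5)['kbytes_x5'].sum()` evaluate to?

group by country, min of kbytes:
country
CA    1215
DE    1596
FR    1418
JP    3749
US    2509
Name: kbytes, dtype: int64
reset_index():
  country  kbytes
0      CA    1215
1      DE    1596
2      FR    1418
3      JP    3749
4      US    2509
add column kbytes_x5 = t['kbytes'] * 5:
  country  kbytes  kbytes_x5
0      CA    1215       6075
1      DE    1596       7980
2      FR    1418       7090
3      JP    3749      18745
4      US    2509      12545

52435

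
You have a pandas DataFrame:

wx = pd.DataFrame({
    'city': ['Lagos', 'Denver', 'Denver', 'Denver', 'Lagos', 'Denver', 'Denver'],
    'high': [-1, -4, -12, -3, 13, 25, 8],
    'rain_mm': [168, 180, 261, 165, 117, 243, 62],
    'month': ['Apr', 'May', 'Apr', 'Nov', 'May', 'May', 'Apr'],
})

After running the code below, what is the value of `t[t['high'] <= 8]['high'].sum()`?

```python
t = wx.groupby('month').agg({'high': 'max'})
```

group by month, max of high:
       high
month      
Apr       8
May      25
Nov      -3
filter rows where high <= 8:
       high
month      
Apr       8
Nov      -3

5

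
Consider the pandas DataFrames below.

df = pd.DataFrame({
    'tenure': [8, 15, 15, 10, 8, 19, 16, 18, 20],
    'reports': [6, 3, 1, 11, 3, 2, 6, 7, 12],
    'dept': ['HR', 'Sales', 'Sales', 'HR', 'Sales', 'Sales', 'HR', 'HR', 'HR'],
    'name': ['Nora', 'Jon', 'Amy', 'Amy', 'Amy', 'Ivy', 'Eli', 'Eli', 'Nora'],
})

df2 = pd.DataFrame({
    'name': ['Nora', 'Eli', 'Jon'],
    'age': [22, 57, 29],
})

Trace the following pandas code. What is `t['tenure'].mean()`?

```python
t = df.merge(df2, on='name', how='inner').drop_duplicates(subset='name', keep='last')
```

merge on 'name' (how='inner') → 5 rows:
   tenure  reports   dept  name  age
0       8        6     HR  Nora   22
1      15        3  Sales   Jon   29
2      16        6     HR   Eli   57
3      18        7     HR   Eli   57
4      20       12     HR  Nora   22
drop duplicate name (keep=last):
   tenure  reports   dept  name  age
1      15        3  Sales   Jon   29
3      18        7     HR   Eli   57
4      20       12     HR  Nora   22
So mean() = 17.6666666667.

17.6666666667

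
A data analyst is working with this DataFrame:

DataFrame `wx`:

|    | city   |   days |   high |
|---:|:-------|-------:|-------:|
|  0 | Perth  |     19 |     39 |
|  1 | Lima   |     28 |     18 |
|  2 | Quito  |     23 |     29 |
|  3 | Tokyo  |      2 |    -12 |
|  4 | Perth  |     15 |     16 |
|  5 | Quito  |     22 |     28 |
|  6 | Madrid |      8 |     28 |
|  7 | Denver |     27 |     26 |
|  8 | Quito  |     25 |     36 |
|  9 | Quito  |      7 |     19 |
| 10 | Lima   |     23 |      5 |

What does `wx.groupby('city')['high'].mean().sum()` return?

group by city, mean of high:
city
Denver    26.0
Lima      11.5
Madrid    28.0
Perth     27.5
Quito     28.0
Tokyo    -12.0
Name: high, dtype: float64

109.0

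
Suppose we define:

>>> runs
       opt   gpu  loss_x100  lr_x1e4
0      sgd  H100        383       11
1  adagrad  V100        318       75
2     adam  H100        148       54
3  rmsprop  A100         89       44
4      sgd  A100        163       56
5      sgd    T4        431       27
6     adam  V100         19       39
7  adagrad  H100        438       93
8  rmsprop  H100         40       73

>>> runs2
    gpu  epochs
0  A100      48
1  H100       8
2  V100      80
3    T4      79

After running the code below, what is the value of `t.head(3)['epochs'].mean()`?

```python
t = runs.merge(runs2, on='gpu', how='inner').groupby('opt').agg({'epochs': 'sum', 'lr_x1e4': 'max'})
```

merge on 'gpu' (how='inner') → 9 rows:
       opt   gpu  loss_x100  lr_x1e4  epochs
0      sgd  H100        383       11       8
1  adagrad  V100        318       75      80
2     adam  H100        148       54       8
3  rmsprop  A100         89       44      48
4      sgd  A100        163       56      48
5      sgd    T4        431       27      79
6     adam  V100         19       39      80
7  adagrad  H100        438       93       8
8  rmsprop  H100         40       73       8
group by opt: sum(epochs), max(lr_x1e4):
         epochs  lr_x1e4
opt                     
adagrad      88       93
adam         88       54
rmsprop      56       73
sgd         135       56
take first 3 rows:
         epochs  lr_x1e4
opt                     
adagrad      88       93
adam         88       54
rmsprop      56       73
The mean of column 'epochs' is 77.3333333333.

77.3333333333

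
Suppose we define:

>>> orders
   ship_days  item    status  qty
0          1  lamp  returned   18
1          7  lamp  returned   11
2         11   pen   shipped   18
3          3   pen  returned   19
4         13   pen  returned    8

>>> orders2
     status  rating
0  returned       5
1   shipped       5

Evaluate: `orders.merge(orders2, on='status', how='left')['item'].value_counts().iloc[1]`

merge on 'status' (how='left') → 5 rows:
   ship_days  item    status  qty  rating
0          1  lamp  returned   18       5
1          7  lamp  returned   11       5
2         11   pen   shipped   18       5
3          3   pen  returned   19       5
4         13   pen  returned    8       5
value_counts of item:
item
pen     3
lamp    2
Name: count, dtype: int64
The value at position 1 is 2.

2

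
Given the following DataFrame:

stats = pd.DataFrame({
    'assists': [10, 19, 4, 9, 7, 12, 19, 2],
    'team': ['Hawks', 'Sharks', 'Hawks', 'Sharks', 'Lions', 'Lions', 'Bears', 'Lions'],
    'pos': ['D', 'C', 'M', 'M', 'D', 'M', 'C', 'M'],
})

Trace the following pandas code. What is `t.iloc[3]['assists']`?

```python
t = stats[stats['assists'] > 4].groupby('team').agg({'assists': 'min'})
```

9

filter rows where assists > 4:
   assists    team pos
0       10   Hawks   D
1       19  Sharks   C
3        9  Sharks   M
4        7   Lions   D
5       12   Lions   M
6       19   Bears   C
group by team, min of assists:
        assists
team           
Bears        19
Hawks        10
Lions         7
Sharks        9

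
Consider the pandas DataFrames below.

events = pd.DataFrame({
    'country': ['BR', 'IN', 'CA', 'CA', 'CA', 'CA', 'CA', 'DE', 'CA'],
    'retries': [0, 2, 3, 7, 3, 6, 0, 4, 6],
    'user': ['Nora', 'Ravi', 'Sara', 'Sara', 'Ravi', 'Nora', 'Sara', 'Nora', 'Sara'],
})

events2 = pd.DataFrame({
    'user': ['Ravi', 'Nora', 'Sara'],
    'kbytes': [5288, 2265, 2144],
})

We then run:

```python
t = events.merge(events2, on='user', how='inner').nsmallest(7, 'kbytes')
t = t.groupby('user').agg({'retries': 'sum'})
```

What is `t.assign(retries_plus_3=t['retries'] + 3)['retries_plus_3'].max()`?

19

merge on 'user' (how='inner') → 9 rows:
  country  retries  user  kbytes
0      BR        0  Nora    2265
1      IN        2  Ravi    5288
2      CA        3  Sara    2144
3      CA        7  Sara    2144
4      CA        3  Ravi    5288
5      CA        6  Nora    2265
6      CA        0  Sara    2144
7      DE        4  Nora    2265
8      CA        6  Sara    2144
take 7 rows with smallest kbytes:
  country  retries  user  kbytes
2      CA        3  Sara    2144
3      CA        7  Sara    2144
6      CA        0  Sara    2144
8      CA        6  Sara    2144
0      BR        0  Nora    2265
5      CA        6  Nora    2265
7      DE        4  Nora    2265
group by user, sum of retries:
      retries
user         
Nora       10
Sara       16
add column retries_plus_3 = t['retries'] + 3:
      retries  retries_plus_3
user                         
Nora       10              13
Sara       16              19
Hence 19.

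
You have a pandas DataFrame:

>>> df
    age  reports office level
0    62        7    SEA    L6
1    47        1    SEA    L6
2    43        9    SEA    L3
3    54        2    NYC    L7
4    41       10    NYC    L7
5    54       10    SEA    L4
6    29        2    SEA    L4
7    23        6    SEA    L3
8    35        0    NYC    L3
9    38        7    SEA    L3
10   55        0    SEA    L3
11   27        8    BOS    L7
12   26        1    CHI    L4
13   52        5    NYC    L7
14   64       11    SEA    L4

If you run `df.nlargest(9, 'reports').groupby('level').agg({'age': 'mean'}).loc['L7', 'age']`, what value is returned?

40.0

take 9 rows with largest reports:
    age  reports office level
14   64       11    SEA    L4
4    41       10    NYC    L7
5    54       10    SEA    L4
2    43        9    SEA    L3
11   27        8    BOS    L7
0    62        7    SEA    L6
9    38        7    SEA    L3
7    23        6    SEA    L3
13   52        5    NYC    L7
group by level, mean of age:
             age
level           
L3     34.666667
L4     59.000000
L6     62.000000
L7     40.000000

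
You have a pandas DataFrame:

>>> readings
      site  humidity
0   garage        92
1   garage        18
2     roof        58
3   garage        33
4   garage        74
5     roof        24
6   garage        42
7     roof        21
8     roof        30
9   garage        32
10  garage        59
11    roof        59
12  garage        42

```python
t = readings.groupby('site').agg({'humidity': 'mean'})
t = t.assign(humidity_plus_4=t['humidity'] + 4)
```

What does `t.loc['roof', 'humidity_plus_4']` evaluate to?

42.4

group by site, mean of humidity:
        humidity
site            
garage      49.0
roof        38.4
add column humidity_plus_4 = t['humidity'] + 4:
        humidity  humidity_plus_4
site                             
garage      49.0             53.0
roof        38.4             42.4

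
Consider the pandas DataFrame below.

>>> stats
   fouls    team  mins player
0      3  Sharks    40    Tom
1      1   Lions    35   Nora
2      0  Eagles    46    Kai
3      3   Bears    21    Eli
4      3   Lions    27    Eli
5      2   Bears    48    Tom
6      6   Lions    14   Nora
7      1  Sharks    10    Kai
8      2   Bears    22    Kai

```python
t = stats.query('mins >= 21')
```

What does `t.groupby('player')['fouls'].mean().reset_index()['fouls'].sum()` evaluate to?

filter rows where mins >= 21:
   fouls    team  mins player
0      3  Sharks    40    Tom
1      1   Lions    35   Nora
2      0  Eagles    46    Kai
3      3   Bears    21    Eli
4      3   Lions    27    Eli
5      2   Bears    48    Tom
8      2   Bears    22    Kai
group by player, mean of fouls:
player
Eli     3.0
Kai     1.0
Nora    1.0
Tom     2.5
Name: fouls, dtype: float64
reset_index():
  player  fouls
0    Eli    3.0
1    Kai    1.0
2   Nora    1.0
3    Tom    2.5

7.5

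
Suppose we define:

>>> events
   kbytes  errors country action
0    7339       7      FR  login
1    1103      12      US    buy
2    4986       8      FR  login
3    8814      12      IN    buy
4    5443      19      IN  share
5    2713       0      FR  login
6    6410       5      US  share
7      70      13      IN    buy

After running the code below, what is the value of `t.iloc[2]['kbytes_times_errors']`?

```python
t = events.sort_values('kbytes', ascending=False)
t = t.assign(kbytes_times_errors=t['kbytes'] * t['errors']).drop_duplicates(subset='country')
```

sort by kbytes descending:
   kbytes  errors country action
3    8814      12      IN    buy
0    7339       7      FR  login
6    6410       5      US  share
4    5443      19      IN  share
2    4986       8      FR  login
5    2713       0      FR  login
1    1103      12      US    buy
7      70      13      IN    buy
add column kbytes_times_errors = t['kbytes'] * t['errors']:
   kbytes  errors country action  kbytes_times_errors
3    8814      12      IN    buy               105768
0    7339       7      FR  login                51373
6    6410       5      US  share                32050
4    5443      19      IN  share               103417
2    4986       8      FR  login                39888
5    2713       0      FR  login                    0
1    1103      12      US    buy                13236
7      70      13      IN    buy                  910
drop duplicate country (keep=first):
   kbytes  errors country action  kbytes_times_errors
3    8814      12      IN    buy               105768
0    7339       7      FR  login                51373
6    6410       5      US  share                32050
The value at position 2, column 'kbytes_times_errors' is 32050.

32050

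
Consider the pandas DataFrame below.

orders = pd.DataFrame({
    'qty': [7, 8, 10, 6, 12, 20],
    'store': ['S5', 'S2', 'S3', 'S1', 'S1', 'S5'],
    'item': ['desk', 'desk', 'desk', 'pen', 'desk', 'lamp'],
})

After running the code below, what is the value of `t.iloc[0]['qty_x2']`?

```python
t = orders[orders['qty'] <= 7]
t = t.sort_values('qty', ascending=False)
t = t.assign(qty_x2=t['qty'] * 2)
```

filter rows where qty <= 7:
   qty store  item
0    7    S5  desk
3    6    S1   pen
sort by qty descending:
   qty store  item
0    7    S5  desk
3    6    S1   pen
add column qty_x2 = t['qty'] * 2:
   qty store  item  qty_x2
0    7    S5  desk      14
3    6    S1   pen      12

14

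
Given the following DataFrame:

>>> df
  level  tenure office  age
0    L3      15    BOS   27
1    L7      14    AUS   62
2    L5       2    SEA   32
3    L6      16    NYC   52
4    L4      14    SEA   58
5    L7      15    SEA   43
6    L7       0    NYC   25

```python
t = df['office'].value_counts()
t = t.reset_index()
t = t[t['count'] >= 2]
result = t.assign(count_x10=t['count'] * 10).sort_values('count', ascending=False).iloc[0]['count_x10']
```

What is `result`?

value_counts of office:
office
SEA    3
NYC    2
BOS    1
AUS    1
Name: count, dtype: int64
reset_index():
  office  count
0    SEA      3
1    NYC      2
2    BOS      1
3    AUS      1
filter rows where count >= 2:
  office  count
0    SEA      3
1    NYC      2
add column count_x10 = t['count'] * 10:
  office  count  count_x10
0    SEA      3         30
1    NYC      2         20
sort by count descending:
  office  count  count_x10
0    SEA      3         30
1    NYC      2         20

30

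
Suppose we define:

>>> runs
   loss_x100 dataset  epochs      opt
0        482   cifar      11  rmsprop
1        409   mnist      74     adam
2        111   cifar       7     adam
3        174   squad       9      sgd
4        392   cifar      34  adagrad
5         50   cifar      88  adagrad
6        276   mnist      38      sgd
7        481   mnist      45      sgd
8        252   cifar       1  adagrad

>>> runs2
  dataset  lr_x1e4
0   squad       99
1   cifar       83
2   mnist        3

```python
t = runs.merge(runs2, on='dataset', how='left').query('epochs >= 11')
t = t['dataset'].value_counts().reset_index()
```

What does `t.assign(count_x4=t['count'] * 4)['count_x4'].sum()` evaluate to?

merge on 'dataset' (how='left') → 9 rows:
   loss_x100 dataset  epochs      opt  lr_x1e4
0        482   cifar      11  rmsprop       83
1        409   mnist      74     adam        3
2        111   cifar       7     adam       83
3        174   squad       9      sgd       99
4        392   cifar      34  adagrad       83
5         50   cifar      88  adagrad       83
6        276   mnist      38      sgd        3
7        481   mnist      45      sgd        3
8        252   cifar       1  adagrad       83
filter rows where epochs >= 11:
   loss_x100 dataset  epochs      opt  lr_x1e4
0        482   cifar      11  rmsprop       83
1        409   mnist      74     adam        3
4        392   cifar      34  adagrad       83
5         50   cifar      88  adagrad       83
6        276   mnist      38      sgd        3
7        481   mnist      45      sgd        3
value_counts of dataset:
dataset
cifar    3
mnist    3
Name: count, dtype: int64
reset_index():
  dataset  count
0   cifar      3
1   mnist      3
add column count_x4 = t['count'] * 4:
  dataset  count  count_x4
0   cifar      3        12
1   mnist      3        12
Then the sum of column 'count_x4': 24

24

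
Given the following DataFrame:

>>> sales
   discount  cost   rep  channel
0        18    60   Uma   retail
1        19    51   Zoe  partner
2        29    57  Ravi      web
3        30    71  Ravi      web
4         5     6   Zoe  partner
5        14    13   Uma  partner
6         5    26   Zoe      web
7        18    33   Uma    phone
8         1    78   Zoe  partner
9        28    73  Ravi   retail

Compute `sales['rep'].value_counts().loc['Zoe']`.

4

value_counts of rep:
rep
Zoe     4
Uma     3
Ravi    3
Name: count, dtype: int64
Hence 4.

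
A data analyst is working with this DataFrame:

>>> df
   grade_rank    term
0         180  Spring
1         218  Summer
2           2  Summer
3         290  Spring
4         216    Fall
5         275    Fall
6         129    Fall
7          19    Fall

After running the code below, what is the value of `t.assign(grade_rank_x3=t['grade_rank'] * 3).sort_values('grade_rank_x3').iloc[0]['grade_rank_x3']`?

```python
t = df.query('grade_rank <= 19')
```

filter rows where grade_rank <= 19:
   grade_rank    term
2           2  Summer
7          19    Fall
add column grade_rank_x3 = t['grade_rank'] * 3:
   grade_rank    term  grade_rank_x3
2           2  Summer              6
7          19    Fall             57
sort by grade_rank_x3:
   grade_rank    term  grade_rank_x3
2           2  Summer              6
7          19    Fall             57
So iloc[0]['grade_rank_x3'] = 6.

6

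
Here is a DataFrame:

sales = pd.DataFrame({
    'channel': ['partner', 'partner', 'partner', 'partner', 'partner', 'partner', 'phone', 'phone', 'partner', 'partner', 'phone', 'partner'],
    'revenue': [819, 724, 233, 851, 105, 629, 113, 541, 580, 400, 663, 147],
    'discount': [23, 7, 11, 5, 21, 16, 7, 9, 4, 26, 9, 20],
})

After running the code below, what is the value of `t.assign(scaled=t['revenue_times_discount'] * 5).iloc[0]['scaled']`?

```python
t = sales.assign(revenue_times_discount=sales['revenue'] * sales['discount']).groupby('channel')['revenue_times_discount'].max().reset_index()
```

add column revenue_times_discount = sales['revenue'] * sales['discount']:
    channel  revenue  discount  revenue_times_discount
0   partner      819        23                   18837
1   partner      724         7                    5068
2   partner      233        11                    2563
3   partner      851         5                    4255
4   partner      105        21                    2205
5   partner      629        16                   10064
6     phone      113         7                     791
7     phone      541         9                    4869
8   partner      580         4                    2320
9   partner      400        26                   10400
10    phone      663         9                    5967
11  partner      147        20                    2940
group by channel, max of revenue_times_discount:
channel
partner    18837
phone       5967
Name: revenue_times_discount, dtype: int64
reset_index():
   channel  revenue_times_discount
0  partner                   18837
1    phone                    5967
add column scaled = t['revenue_times_discount'] * 5:
   channel  revenue_times_discount  scaled
0  partner                   18837   94185
1    phone                    5967   29835
So iloc[0]['scaled'] = 94185.

94185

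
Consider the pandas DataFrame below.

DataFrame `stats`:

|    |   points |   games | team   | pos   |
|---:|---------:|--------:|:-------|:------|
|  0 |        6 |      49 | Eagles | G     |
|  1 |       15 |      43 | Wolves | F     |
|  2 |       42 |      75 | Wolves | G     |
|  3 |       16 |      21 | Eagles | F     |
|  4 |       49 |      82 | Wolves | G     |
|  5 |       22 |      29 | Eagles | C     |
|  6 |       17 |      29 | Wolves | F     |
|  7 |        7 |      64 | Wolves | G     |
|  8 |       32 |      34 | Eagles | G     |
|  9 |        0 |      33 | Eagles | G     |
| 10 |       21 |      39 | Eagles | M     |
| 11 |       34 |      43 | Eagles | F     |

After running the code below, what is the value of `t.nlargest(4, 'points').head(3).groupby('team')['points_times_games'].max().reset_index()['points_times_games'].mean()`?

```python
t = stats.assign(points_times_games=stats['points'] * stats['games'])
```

add column points_times_games = stats['points'] * stats['games']:
    points  games    team pos  points_times_games
0        6     49  Eagles   G                 294
1       15     43  Wolves   F                 645
2       42     75  Wolves   G                3150
3       16     21  Eagles   F                 336
4       49     82  Wolves   G                4018
5       22     29  Eagles   C                 638
6       17     29  Wolves   F                 493
7        7     64  Wolves   G                 448
8       32     34  Eagles   G                1088
9        0     33  Eagles   G                   0
10      21     39  Eagles   M                 819
11      34     43  Eagles   F                1462
take 4 rows with largest points:
    points  games    team pos  points_times_games
4       49     82  Wolves   G                4018
2       42     75  Wolves   G                3150
11      34     43  Eagles   F                1462
8       32     34  Eagles   G                1088
take first 3 rows:
    points  games    team pos  points_times_games
4       49     82  Wolves   G                4018
2       42     75  Wolves   G                3150
11      34     43  Eagles   F                1462
group by team, max of points_times_games:
team
Eagles    1462
Wolves    4018
Name: points_times_games, dtype: int64
reset_index():
     team  points_times_games
0  Eagles                1462
1  Wolves                4018

2740.0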